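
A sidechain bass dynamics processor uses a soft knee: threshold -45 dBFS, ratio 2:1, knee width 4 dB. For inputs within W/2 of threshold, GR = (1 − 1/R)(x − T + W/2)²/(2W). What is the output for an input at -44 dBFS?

-44.5625 dBFS

x − T + W/2 = -44 − (-45) + 2 = 3.
GR = (1 − 1/2) × 3² / 8 = 0.5 × 9 / 8 = 0.5625 dB.
Output = -44 − 0.5625 = -44.5625 dBFS.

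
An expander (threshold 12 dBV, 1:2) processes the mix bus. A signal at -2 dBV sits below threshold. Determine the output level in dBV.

Undershoot = 12 − (-2) = 14 dB.
At 1:2, that expands to 28 dB under threshold.
Output = 12 − 28 = -16 dBV.

-16 dBV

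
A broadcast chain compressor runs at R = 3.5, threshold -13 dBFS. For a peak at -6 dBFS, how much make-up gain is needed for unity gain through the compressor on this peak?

The peak compresses to -13 + 7/3.5 = -11 dBFS.
To reach -6 dBFS requires -6 − (-11) = 5 dB of make-up.

5 dB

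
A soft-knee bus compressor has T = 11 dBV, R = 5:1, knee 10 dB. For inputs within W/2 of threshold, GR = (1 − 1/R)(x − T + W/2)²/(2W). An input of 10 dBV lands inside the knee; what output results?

x − T + W/2 = 10 − 11 + 5 = 4.
GR = (1 − 1/5) × 4² / 20 = 0.8 × 16 / 20 = 0.64 dB.
Output = 10 − 0.64 = 9.36 dBV.

9.36 dBV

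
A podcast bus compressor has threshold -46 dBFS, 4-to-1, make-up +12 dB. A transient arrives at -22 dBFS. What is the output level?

Overshoot: -22 − (-46) = 24 dB.
At 4:1 the overshoot is divided by 4, leaving 6 dB above threshold.
Output = -46 + 6 = -40 dBFS; make-up adds 12 dB, giving -28 dBFS.

-28 dBFS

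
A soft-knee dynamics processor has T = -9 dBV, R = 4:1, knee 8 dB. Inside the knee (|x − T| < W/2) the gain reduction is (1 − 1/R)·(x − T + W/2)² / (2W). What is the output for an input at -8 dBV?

-9.171875 dBV

x − T + W/2 = -8 − (-9) + 4 = 5.
GR = (1 − 1/4) × 5² / 16 = 0.75 × 25 / 16 = 1.171875 dB.
Output = -8 − 1.171875 = -9.171875 dBV.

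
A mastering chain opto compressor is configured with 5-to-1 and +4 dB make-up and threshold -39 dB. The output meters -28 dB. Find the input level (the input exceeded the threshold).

-4 dB

Remove make-up: -28 − 4 = -32 dB.
That's 7 dB above the -39 dB threshold.
Input overshoot = R × output overshoot = 35 dB → input = -39 + 35 = -4 dB.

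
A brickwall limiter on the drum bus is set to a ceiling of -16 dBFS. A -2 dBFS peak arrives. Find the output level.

At ∞:1, everything above -16 dBFS is held at the ceiling.

-16 dBFS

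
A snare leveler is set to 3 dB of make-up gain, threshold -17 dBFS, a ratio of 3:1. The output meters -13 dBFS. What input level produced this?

-14 dBFS

Before make-up, the level was -13 − 3 = -16 dBFS.
The compressed level sits -16 − (-17) = 1 dB over threshold.
Undo the ratio: input overshoot = 1 × 3 = 3 dB, giving input = -14 dBFS.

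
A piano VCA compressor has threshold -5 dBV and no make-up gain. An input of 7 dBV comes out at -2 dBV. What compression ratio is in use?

4:1

Input overshoot = 7 − (-5) = 12 dB; output overshoot = -2 − (-5) = 3 dB.
Ratio = 12 / 3 = 4.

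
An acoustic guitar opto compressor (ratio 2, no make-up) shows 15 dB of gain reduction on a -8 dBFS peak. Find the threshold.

Input is 30 dB above T (since output overshoot × R = input overshoot: (-23 − T)·2 = -8 − T gives T = -38 dBFS).
Check: -38 + (-8 − (-38))/2 = -38 + 15 = -23 dBFS. ✓

-38 dBFS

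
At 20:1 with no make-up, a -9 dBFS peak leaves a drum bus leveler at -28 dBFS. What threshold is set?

-29 dBFS

Input is 20 dB above T (since output overshoot × R = input overshoot: (-28 − T)·20 = -9 − T gives T = -29 dBFS).
Check: -29 + (-9 − (-29))/20 = -29 + 1 = -28 dBFS. ✓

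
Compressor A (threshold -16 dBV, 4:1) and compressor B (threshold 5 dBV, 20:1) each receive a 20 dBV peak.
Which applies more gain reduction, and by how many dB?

A, by 12.75 dB

A: GR = 36 − 36/4 = 27 dB.
B: GR = 15 − 15/20 = 14.25 dB.
Difference: 12.75 dB in favour of A.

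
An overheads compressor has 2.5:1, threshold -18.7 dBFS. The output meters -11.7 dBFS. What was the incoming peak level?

-1.2 dBFS

That's 7 dB above the -18.7 dBFS threshold.
Input overshoot = R × output overshoot = 17.5 dB → input = -18.7 + 17.5 = -1.2 dBFS.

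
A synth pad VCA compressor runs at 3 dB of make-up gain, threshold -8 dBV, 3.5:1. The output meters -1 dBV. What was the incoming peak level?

Before make-up, the level was -1 − 3 = -4 dBV.
Post-compression overshoot = -4 − (-8) = 4 dB.
Undo the ratio: input overshoot = 4 × 3.5 = 14 dB, giving input = 6 dBV.

6 dBV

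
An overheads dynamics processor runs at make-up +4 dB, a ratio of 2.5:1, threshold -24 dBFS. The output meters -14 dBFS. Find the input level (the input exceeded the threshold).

-9 dBFS

Remove make-up: -14 − 4 = -18 dBFS.
Post-compression overshoot = -18 − (-24) = 6 dB.
Undo the ratio: input overshoot = 6 × 2.5 = 15 dB, giving input = -9 dBFS.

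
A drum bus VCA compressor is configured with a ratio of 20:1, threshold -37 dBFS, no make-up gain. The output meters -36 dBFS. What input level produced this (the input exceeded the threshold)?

-17 dBFS

That's 1 dB above the -37 dBFS threshold.
Input overshoot = R × output overshoot = 20 dB → input = -37 + 20 = -17 dBFS.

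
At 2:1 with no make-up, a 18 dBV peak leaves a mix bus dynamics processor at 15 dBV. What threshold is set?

12 dBV

Gain reduction = 18 − 15 = 3 dB; output overshoot = GR / (R − 1) = 3 / 1 = 3 dB.
Threshold = output − output overshoot = 15 − 3 = 12 dBV.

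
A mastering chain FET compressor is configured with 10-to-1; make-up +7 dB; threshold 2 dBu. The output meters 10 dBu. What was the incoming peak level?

Stripping the +7 dB make-up gives 3 dBu at the gain stage.
That's 1 dB above the 2 dBu threshold.
Before 10:1 compression the overshoot was 1 × 10 = 10 dB, so input = 2 + 10 = 12 dBu.

12 dBu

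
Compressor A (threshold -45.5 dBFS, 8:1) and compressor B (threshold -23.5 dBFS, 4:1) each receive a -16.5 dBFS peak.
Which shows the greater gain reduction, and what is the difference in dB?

A, by 20.125 dB

A: GR = 29 − 29/8 = 25.375 dB.
B: GR = 7 − 7/4 = 5.25 dB.
A reduces 20.125 dB more.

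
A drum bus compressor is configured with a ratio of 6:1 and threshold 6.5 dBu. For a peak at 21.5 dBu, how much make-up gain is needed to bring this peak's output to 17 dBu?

The peak compresses to 6.5 + 15/6 = 9 dBu.
To reach 17 dBu requires 17 − 9 = 8 dB of make-up.

8 dB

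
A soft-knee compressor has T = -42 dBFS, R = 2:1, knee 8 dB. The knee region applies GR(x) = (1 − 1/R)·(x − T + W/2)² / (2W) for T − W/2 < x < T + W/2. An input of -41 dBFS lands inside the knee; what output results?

x − T + W/2 = -41 − (-42) + 4 = 5.
GR = (1 − 1/2) × 5² / 16 = 0.5 × 25 / 16 = 0.78125 dB.
Output = -41 − 0.78125 = -41.78125 dBFS.

-41.78125 dBFS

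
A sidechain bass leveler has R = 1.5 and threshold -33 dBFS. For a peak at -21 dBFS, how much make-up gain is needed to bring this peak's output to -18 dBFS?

7 dB

Without make-up, output = threshold + overshoot/1.5 = -33 + 8 = -25 dBFS.
Gap to target: 7 dB.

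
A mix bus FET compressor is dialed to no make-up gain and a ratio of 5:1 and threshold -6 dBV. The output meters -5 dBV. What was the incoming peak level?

The compressed level sits -5 − (-6) = 1 dB over threshold.
Input overshoot = R × output overshoot = 5 dB → input = -6 + 5 = -1 dBV.

-1 dBV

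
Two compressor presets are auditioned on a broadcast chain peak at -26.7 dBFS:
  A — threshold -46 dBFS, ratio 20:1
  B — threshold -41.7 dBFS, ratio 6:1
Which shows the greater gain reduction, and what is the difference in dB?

A, by 5.835 dB

A: 19.3 dB over, compressed to 0.965 dB over, so 18.335 dB of GR.
B: 15 dB over, compressed to 2.5 dB over, so 12.5 dB of GR.
A reduces 5.835 dB more.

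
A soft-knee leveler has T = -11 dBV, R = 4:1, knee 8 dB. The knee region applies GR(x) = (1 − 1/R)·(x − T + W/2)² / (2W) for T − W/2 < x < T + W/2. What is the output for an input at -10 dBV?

-11.171875 dBV

x − T + W/2 = -10 − (-11) + 4 = 5.
GR = (1 − 1/4) × 5² / 16 = 0.75 × 25 / 16 = 1.171875 dB.
Output = -10 − 1.171875 = -11.171875 dBV.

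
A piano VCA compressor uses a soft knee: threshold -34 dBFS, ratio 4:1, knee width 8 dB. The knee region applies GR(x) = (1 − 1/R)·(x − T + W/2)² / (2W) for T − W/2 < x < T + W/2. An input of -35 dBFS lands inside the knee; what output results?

-35.421875 dBFS

x − T + W/2 = -35 − (-34) + 4 = 3.
GR = (1 − 1/4) × 3² / 16 = 0.75 × 9 / 16 = 0.421875 dB.
Output = -35 − 0.421875 = -35.421875 dBFS.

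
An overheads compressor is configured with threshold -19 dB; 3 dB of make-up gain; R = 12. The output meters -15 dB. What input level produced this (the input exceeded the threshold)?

-7 dB

Stripping the +3 dB make-up gives -18 dB at the gain stage.
The compressed level sits -18 − (-19) = 1 dB over threshold.
Before 12:1 compression the overshoot was 1 × 12 = 12 dB, so input = -19 + 12 = -7 dB.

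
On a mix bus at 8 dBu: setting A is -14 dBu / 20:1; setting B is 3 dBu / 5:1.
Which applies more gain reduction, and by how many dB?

A, by 16.9 dB

A: overshoot 22 dB → output overshoot 1.1 dB → GR 20.9 dB.
B: overshoot 5 dB → output overshoot 1 dB → GR 4 dB.
A applies 16.9 dB more gain reduction.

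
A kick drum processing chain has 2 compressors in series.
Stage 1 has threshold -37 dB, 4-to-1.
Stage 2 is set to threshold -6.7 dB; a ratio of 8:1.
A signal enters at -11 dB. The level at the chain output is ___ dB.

Stage 1: 26 dB above -37 dB, reduced 4:1 to 6.5 dB above → -30.5 dB.
Stage 2: below threshold (-30.5 ≤ -6.7); passes unchanged; output -30.5 dB.

-30.5 dB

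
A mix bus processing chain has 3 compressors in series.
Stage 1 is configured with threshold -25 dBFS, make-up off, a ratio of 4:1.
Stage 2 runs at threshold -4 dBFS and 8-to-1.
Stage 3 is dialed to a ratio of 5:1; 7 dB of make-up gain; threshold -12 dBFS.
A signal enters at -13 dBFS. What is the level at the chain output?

-15 dBFS

Stage 1: -13 dBFS is 12 dB over -25 dBFS; at 4:1 that becomes 3 dB over, giving -22 dBFS.
Stage 2: -22 dBFS is at or below the -4 dBFS threshold — no compression; output -22 dBFS.
Stage 3: -22 dBFS ≤ -12 dBFS, so stage 3 doesn't engage; make-up brings it to -15 dBFS.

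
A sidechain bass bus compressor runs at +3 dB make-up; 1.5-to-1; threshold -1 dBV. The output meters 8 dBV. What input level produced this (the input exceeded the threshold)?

Stripping the +3 dB make-up gives 5 dBV at the gain stage.
That's 6 dB above the -1 dBV threshold.
Undo the ratio: input overshoot = 6 × 1.5 = 9 dB, giving input = 8 dBV.

8 dBV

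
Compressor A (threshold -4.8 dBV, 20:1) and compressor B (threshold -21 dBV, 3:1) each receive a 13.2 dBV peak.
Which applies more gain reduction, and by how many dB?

B, by 5.7 dB

A: overshoot 18 dB → output overshoot 0.9 dB → GR 17.1 dB.
B: overshoot 34.2 dB → output overshoot 11.4 dB → GR 22.8 dB.
B reduces 5.7 dB more.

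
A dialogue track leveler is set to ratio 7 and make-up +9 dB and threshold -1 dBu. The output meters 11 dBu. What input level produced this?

Before make-up, the level was 11 − 9 = 2 dBu.
That's 3 dB above the -1 dBu threshold.
Before 7:1 compression the overshoot was 3 × 7 = 21 dB, so input = -1 + 21 = 20 dBu.

20 dBu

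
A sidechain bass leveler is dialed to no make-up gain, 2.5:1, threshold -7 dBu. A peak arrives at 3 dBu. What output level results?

3 dBu sits 10 dB over threshold.
At 2.5:1 the overshoot is divided by 2.5, leaving 4 dB above threshold.
That puts the output at -3 dBu.

-3 dBu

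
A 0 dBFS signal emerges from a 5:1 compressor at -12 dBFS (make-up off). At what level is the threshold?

Gain reduction = 0 − (-12) = 12 dB; output overshoot = GR / (R − 1) = 12 / 4 = 3 dB.
Threshold = output − output overshoot = -12 − 3 = -15 dBFS.

-15 dBFS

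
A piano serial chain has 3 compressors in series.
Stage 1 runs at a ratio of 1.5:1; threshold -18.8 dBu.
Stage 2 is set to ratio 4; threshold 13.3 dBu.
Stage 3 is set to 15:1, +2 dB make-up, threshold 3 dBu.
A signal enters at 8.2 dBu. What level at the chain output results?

Stage 1: 8.2 dBu is 27 dB over -18.8 dBu; at 1.5:1 that becomes 18 dB over, giving -0.8 dBu.
Stage 2: below threshold (-0.8 ≤ 13.3); passes unchanged; output -0.8 dBu.
Stage 3: -0.8 dBu ≤ 3 dBu, so stage 3 doesn't engage; make-up brings it to 1.2 dBu.

1.2 dBu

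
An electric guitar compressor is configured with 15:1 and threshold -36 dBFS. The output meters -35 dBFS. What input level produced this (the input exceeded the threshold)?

-21 dBFS

The compressed level sits -35 − (-36) = 1 dB over threshold.
Before 15:1 compression the overshoot was 1 × 15 = 15 dB, so input = -36 + 15 = -21 dBFS.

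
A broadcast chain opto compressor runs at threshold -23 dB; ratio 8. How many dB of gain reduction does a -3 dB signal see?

17.5 dB

The signal is 20 dB above threshold.
A 8:1 ratio leaves 2.5 dB of that excess.
So the signal is attenuated by 20 − 2.5 = 17.5 dB.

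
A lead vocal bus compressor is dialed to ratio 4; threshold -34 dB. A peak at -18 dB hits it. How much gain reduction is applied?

12 dB

-18 dB exceeds the threshold by 16 dB.
A 4:1 ratio leaves 4 dB of that excess.
GR = overshoot in − overshoot out = 16 − 4 = 12 dB.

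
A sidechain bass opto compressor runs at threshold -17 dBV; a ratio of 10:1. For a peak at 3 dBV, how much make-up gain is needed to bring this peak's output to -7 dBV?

Without make-up, output = threshold + overshoot/10 = -17 + 2 = -15 dBV.
Gap to target: 8 dB.

8 dB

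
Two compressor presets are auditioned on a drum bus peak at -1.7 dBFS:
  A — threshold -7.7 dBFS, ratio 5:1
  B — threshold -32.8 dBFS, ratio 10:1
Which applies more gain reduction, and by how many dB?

A: overshoot 6 dB → output overshoot 1.2 dB → GR 4.8 dB.
B: overshoot 31.1 dB → output overshoot 3.11 dB → GR 27.99 dB.
Difference: 23.19 dB in favour of B.

B, by 23.19 dB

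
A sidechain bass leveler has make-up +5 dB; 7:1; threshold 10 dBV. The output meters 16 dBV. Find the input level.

17 dBV

Remove make-up: 16 − 5 = 11 dBV.
The compressed level sits 11 − 10 = 1 dB over threshold.
Before 7:1 compression the overshoot was 1 × 7 = 7 dB, so input = 10 + 7 = 17 dBV.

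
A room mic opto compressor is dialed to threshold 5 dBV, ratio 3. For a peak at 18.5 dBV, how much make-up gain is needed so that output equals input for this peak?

9 dB

Without make-up, output = threshold + overshoot/3 = 5 + 4.5 = 9.5 dBV.
Gap to target: 9 dB.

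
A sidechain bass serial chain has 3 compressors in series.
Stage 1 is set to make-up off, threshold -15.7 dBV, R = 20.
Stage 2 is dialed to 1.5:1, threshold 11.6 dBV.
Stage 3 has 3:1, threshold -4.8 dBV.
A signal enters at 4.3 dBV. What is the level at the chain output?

Stage 1: 20 dB above -15.7 dBV, reduced 20:1 to 1 dB above → -14.7 dBV.
Stage 2: -14.7 dBV is at or below the 11.6 dBV threshold — no compression; output -14.7 dBV.
Stage 3: -14.7 dBV is at or below the -4.8 dBV threshold — no compression; output -14.7 dBV.

-14.7 dBV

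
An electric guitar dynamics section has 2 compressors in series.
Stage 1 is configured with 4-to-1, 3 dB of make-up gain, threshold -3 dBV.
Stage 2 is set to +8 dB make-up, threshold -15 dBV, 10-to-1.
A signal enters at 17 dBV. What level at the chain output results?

Stage 1: overshoot 20 dB → 20/4 = 5 dB → 2 dBV; +3 dB make-up → 5 dBV.
Stage 2: overshoot 20 dB → 20/10 = 2 dB → -13 dBV; +8 dB make-up → -5 dBV.

-5 dBV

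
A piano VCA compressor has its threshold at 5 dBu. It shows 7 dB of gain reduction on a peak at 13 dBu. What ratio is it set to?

8:1

Input overshoot = 13 − 5 = 8 dB.
Output overshoot = 8 − 7 = 1 dB.
Ratio = input overshoot / output overshoot = 8 / 1 = 8.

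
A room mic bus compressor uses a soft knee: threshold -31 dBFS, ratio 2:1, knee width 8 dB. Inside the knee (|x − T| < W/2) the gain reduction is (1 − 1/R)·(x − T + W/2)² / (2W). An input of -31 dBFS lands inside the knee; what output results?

x − T + W/2 = -31 − (-31) + 4 = 4.
GR = (1 − 1/2) × 4² / 16 = 0.5 × 16 / 16 = 0.5 dB.
Output = -31 − 0.5 = -31.5 dBFS.

-31.5 dBFS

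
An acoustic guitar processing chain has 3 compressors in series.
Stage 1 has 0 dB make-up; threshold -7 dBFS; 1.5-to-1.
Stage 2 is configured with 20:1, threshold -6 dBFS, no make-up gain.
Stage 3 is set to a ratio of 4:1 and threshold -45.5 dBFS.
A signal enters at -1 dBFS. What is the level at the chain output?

-35.5875 dBFS

Stage 1: -1 dBFS is 6 dB over -7 dBFS; at 1.5:1 that becomes 4 dB over, giving -3 dBFS.
Stage 2: overshoot 3 dB → 3/20 = 0.15 dB → -5.85 dBFS.
Stage 3: -5.85 dBFS is 39.65 dB over -45.5 dBFS; at 4:1 that becomes 9.9125 dB over, giving -35.5875 dBFS.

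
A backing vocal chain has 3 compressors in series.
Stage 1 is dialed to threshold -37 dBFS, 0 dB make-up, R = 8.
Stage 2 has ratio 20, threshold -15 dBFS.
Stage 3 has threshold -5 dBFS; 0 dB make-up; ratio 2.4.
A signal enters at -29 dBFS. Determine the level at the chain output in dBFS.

Stage 1: overshoot 8 dB → 8/8 = 1 dB → -36 dBFS.
Stage 2: -36 dBFS is at or below the -15 dBFS threshold — no compression; output -36 dBFS.
Stage 3: -36 dBFS ≤ -5 dBFS, so stage 3 doesn't engage; output -36 dBFS.

-36 dBFS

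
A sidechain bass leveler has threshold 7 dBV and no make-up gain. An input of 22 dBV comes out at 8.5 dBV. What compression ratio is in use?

10:1

Input overshoot = 22 − 7 = 15 dB; output overshoot = 8.5 − 7 = 1.5 dB.
Ratio = 15 / 1.5 = 10.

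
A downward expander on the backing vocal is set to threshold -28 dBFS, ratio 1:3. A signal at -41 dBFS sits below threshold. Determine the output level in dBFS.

-67 dBFS

The input is 13 dB below the -28 dBFS threshold.
A 1:3 expander multiplies undershoot by 3: 13 × 3 = 39 dB below threshold.
Output = -28 − 39 = -67 dBFS.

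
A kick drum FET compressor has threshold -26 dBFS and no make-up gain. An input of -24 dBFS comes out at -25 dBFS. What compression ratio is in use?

2:1

Input overshoot = -24 − (-26) = 2 dB; output overshoot = -25 − (-26) = 1 dB.
Ratio = 2 / 1 = 2.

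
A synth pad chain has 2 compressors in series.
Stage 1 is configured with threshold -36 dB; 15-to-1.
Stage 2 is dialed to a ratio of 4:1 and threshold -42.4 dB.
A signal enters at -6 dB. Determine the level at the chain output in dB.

Stage 1: 30 dB above -36 dB, reduced 15:1 to 2 dB above → -34 dB.
Stage 2: 8.4 dB above -42.4 dB, reduced 4:1 to 2.1 dB above → -40.3 dB.

-40.3 dB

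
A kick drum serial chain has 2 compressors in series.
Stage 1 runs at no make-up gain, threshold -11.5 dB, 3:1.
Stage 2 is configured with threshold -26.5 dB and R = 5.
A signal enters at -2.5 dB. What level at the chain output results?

Stage 1: overshoot 9 dB → 9/3 = 3 dB → -8.5 dB.
Stage 2: 18 dB above -26.5 dB, reduced 5:1 to 3.6 dB above → -22.9 dB.

-22.9 dB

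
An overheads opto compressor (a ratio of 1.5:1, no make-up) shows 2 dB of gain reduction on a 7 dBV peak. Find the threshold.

Let T be the threshold. Output overshoot = (input overshoot)/R, so 5 − T = (7 − T)/1.5.
1.5·(5 − T) = 7 − T → 0.5·T = 7.5 − 7 = 0.5.
T = 0.5/0.5 = 1 dBV.

1 dBV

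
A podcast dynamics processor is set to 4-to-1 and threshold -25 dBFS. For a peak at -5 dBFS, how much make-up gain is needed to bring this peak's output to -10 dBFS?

10 dB

Overshoot 20 dB → 20/4 = 5 dB after compression, so the compressed level is -25 + 5 = -20 dBFS.
Make-up = target − compressed = -10 − (-20) = 10 dB.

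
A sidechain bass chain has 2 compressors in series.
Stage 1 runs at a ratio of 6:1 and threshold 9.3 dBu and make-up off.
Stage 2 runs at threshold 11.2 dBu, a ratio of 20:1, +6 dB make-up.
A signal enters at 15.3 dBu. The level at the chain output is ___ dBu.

16.3 dBu

Stage 1: 6 dB above 9.3 dBu, reduced 6:1 to 1 dB above → 10.3 dBu.
Stage 2: 10.3 dBu ≤ 11.2 dBu, so stage 2 doesn't engage; make-up brings it to 16.3 dBu.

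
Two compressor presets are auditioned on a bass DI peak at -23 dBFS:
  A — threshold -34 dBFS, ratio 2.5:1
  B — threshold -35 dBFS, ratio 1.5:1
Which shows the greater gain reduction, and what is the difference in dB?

A, by 2.6 dB

A: 11 dB over, compressed to 4.4 dB over, so 6.6 dB of GR.
B: 12 dB over, compressed to 8 dB over, so 4 dB of GR.
Difference: 2.6 dB in favour of A.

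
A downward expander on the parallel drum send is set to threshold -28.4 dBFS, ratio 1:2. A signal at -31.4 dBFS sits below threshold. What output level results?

-34.4 dBFS

The input is 3 dB below the -28.4 dBFS threshold.
A 1:2 expander multiplies undershoot by 2: 3 × 2 = 6 dB below threshold.
Output = -28.4 − 6 = -34.4 dBFS.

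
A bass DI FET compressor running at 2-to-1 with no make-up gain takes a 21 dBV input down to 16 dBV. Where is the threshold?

11 dBV

Let T be the threshold. Output overshoot = (input overshoot)/R, so 16 − T = (21 − T)/2.
2·(16 − T) = 21 − T → 1·T = 32 − 21 = 11.
T = 11/1 = 11 dBV.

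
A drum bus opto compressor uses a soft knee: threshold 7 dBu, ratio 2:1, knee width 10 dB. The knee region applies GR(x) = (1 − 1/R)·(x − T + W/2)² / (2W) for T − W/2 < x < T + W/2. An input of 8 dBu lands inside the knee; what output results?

7.1 dBu

x − T + W/2 = 8 − 7 + 5 = 6.
GR = (1 − 1/2) × 6² / 20 = 0.5 × 36 / 20 = 0.9 dB.
Output = 8 − 0.9 = 7.1 dBu.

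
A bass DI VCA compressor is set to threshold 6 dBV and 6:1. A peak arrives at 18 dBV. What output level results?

8 dBV

The input is 12 dB above the 6 dBV threshold.
The 12 dB excess becomes 2 dB after 6:1 reduction.
That puts the output at 8 dBV.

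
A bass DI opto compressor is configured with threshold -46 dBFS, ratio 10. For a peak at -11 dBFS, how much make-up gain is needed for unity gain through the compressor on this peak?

31.5 dB

Overshoot 35 dB → 35/10 = 3.5 dB after compression, so the compressed level is -46 + 3.5 = -42.5 dBFS.
Make-up = target − compressed = -11 − (-42.5) = 31.5 dB.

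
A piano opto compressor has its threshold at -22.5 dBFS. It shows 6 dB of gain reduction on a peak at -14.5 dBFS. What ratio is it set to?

Input overshoot = -14.5 − (-22.5) = 8 dB.
Output overshoot = 8 − 6 = 2 dB.
Ratio = input overshoot / output overshoot = 8 / 2 = 4.

4:1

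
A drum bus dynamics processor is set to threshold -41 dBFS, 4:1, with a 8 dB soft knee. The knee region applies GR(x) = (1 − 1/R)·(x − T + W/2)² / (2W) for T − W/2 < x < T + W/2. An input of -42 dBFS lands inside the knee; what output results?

-42.421875 dBFS

x − T + W/2 = -42 − (-41) + 4 = 3.
GR = (1 − 1/4) × 3² / 16 = 0.75 × 9 / 16 = 0.421875 dB.
Output = -42 − 0.421875 = -42.421875 dBFS.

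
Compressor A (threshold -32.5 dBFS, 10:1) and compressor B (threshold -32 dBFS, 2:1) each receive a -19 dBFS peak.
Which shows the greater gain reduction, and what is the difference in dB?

A: GR = 13.5 − 13.5/10 = 12.15 dB.
B: GR = 13 − 13/2 = 6.5 dB.
A applies 5.65 dB more gain reduction.

A, by 5.65 dB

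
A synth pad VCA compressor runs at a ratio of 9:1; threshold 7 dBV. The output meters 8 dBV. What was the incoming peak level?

16 dBV

The compressed level sits 8 − 7 = 1 dB over threshold.
Undo the ratio: input overshoot = 1 × 9 = 9 dB, giving input = 16 dBV.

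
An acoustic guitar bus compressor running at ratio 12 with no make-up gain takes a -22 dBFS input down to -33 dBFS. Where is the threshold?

Input is 12 dB above T (since output overshoot × R = input overshoot: (-33 − T)·12 = -22 − T gives T = -34 dBFS).
Check: -34 + (-22 − (-34))/12 = -34 + 1 = -33 dBFS. ✓

-34 dBFS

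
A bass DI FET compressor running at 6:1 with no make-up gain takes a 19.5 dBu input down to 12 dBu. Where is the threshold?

10.5 dBu

Input is 9 dB above T (since output overshoot × R = input overshoot: (12 − T)·6 = 19.5 − T gives T = 10.5 dBu).
Check: 10.5 + (19.5 − 10.5)/6 = 10.5 + 1.5 = 12 dBu. ✓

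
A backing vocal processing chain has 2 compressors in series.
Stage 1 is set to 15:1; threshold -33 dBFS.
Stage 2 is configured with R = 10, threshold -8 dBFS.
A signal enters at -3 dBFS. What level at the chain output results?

-31 dBFS

Stage 1: overshoot 30 dB → 30/15 = 2 dB → -31 dBFS.
Stage 2: -31 dBFS is at or below the -8 dBFS threshold — no compression; output -31 dBFS.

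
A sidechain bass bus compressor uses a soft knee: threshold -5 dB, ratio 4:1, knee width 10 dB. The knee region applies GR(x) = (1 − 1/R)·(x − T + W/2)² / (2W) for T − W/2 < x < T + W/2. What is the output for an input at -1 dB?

x − T + W/2 = -1 − (-5) + 5 = 9.
GR = (1 − 1/4) × 9² / 20 = 0.75 × 81 / 20 = 3.0375 dB.
Output = -1 − 3.0375 = -4.0375 dB.

-4.0375 dB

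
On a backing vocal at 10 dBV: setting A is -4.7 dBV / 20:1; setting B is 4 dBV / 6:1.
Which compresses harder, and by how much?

A: 14.7 dB over, compressed to 0.735 dB over, so 13.965 dB of GR.
B: 6 dB over, compressed to 1 dB over, so 5 dB of GR.
Difference: 8.965 dB in favour of A.

A, by 8.965 dB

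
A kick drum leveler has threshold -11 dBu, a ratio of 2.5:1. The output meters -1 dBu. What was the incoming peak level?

That's 10 dB above the -11 dBu threshold.
Input overshoot = R × output overshoot = 25 dB → input = -11 + 25 = 14 dBu.

14 dBu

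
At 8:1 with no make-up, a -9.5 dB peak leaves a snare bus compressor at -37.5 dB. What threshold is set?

Gain reduction = -9.5 − (-37.5) = 28 dB; output overshoot = GR / (R − 1) = 28 / 7 = 4 dB.
Threshold = output − output overshoot = -37.5 − 4 = -41.5 dB.

-41.5 dB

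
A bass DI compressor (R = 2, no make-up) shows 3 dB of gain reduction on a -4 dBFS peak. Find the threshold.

Input is 6 dB above T (since output overshoot × R = input overshoot: (-7 − T)·2 = -4 − T gives T = -10 dBFS).
Check: -10 + (-4 − (-10))/2 = -10 + 3 = -7 dBFS. ✓

-10 dBFS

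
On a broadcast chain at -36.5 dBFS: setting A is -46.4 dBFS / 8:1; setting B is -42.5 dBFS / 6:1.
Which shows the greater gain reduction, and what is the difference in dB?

A: overshoot 9.9 dB → output overshoot 1.2375 dB → GR 8.6625 dB.
B: overshoot 6 dB → output overshoot 1 dB → GR 5 dB.
Difference: 3.6625 dB in favour of A.

A, by 3.6625 dB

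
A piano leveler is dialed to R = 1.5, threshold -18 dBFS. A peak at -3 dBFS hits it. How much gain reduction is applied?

5 dB

Overshoot = -3 − (-18) = 15 dB.
After 1.5:1 compression the overshoot becomes 15/1.5 = 10 dB.
Gain reduction = 15 − 10 = 5 dB.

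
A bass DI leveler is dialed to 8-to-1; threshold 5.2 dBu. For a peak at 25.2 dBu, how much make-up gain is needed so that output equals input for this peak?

Without make-up, output = threshold + overshoot/8 = 5.2 + 2.5 = 7.7 dBu.
Gap to target: 17.5 dB.

17.5 dB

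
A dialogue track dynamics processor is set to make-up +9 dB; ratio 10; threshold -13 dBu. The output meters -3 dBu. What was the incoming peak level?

Before make-up, the level was -3 − 9 = -12 dBu.
Post-compression overshoot = -12 − (-13) = 1 dB.
Input overshoot = R × output overshoot = 10 dB → input = -13 + 10 = -3 dBu.

-3 dBu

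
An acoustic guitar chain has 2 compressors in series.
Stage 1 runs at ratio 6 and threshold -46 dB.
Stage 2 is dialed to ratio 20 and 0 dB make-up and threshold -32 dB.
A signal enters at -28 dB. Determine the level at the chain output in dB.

-43 dB

Stage 1: overshoot 18 dB → 18/6 = 3 dB → -43 dB.
Stage 2: below threshold (-43 ≤ -32); passes unchanged; output -43 dB.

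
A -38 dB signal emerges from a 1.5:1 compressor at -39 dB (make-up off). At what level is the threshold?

Input is 3 dB above T (since output overshoot × R = input overshoot: (-39 − T)·1.5 = -38 − T gives T = -41 dB).
Check: -41 + (-38 − (-41))/1.5 = -41 + 2 = -39 dB. ✓

-41 dB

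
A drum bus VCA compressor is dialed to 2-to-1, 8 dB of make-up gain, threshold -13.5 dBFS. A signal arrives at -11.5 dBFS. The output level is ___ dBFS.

Overshoot: -11.5 − (-13.5) = 2 dB.
At 2:1 the overshoot is divided by 2, leaving 1 dB above threshold.
That puts the output at -12.5 dBFS; make-up adds 8 dB, giving -4.5 dBFS.

-4.5 dBFS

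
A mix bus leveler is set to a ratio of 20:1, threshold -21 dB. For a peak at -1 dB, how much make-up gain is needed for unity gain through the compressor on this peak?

Overshoot 20 dB → 20/20 = 1 dB after compression, so the compressed level is -21 + 1 = -20 dB.
Make-up = target − compressed = -1 − (-20) = 19 dB.

19 dB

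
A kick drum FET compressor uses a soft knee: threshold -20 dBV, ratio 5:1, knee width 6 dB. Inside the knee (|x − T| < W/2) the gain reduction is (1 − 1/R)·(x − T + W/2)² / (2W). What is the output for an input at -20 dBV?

-20.6 dBV

x − T + W/2 = -20 − (-20) + 3 = 3.
GR = (1 − 1/5) × 3² / 12 = 0.8 × 9 / 12 = 0.6 dB.
Output = -20 − 0.6 = -20.6 dBV.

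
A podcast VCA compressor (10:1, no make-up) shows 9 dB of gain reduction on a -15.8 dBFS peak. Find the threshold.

Let T be the threshold. Output overshoot = (input overshoot)/R, so -24.8 − T = (-15.8 − T)/10.
10·(-24.8 − T) = -15.8 − T → 9·T = -248 − (-15.8) = -232.2.
T = -232.2/9 = -25.8 dBFS.

-25.8 dBFS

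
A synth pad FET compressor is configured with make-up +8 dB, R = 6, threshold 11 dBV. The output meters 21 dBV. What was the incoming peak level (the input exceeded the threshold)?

Stripping the +8 dB make-up gives 13 dBV at the gain stage.
That's 2 dB above the 11 dBV threshold.
Input overshoot = R × output overshoot = 12 dB → input = 11 + 12 = 23 dBV.

23 dBV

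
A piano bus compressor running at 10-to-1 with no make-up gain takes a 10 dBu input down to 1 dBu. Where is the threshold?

0 dBu

Let T be the threshold. Output overshoot = (input overshoot)/R, so 1 − T = (10 − T)/10.
10·(1 − T) = 10 − T → 9·T = 10 − 10 = 0.
T = 0/9 = 0 dBu.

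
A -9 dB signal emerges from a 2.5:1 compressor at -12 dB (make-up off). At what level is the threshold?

-14 dB

Gain reduction = -9 − (-12) = 3 dB; output overshoot = GR / (R − 1) = 3 / 1.5 = 2 dB.
Threshold = output − output overshoot = -12 − 2 = -14 dB.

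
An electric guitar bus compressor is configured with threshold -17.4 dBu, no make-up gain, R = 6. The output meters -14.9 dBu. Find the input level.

The compressed level sits -14.9 − (-17.4) = 2.5 dB over threshold.
Undo the ratio: input overshoot = 2.5 × 6 = 15 dB, giving input = -2.4 dBu.

-2.4 dBu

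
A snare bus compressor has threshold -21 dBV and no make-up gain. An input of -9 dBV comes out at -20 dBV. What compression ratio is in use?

12:1

Input overshoot = -9 − (-21) = 12 dB; output overshoot = -20 − (-21) = 1 dB.
Ratio = 12 / 1 = 12.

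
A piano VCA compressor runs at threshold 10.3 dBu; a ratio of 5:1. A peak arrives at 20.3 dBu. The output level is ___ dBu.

The input is 10 dB above the 10.3 dBu threshold.
At 5:1 the overshoot is divided by 5, leaving 2 dB above threshold.
Output = 10.3 + 2 = 12.3 dBu.

12.3 dBu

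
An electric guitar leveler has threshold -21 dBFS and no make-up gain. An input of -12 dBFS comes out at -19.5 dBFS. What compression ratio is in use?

Input overshoot = -12 − (-21) = 9 dB; output overshoot = -19.5 − (-21) = 1.5 dB.
Ratio = 9 / 1.5 = 6.

6:1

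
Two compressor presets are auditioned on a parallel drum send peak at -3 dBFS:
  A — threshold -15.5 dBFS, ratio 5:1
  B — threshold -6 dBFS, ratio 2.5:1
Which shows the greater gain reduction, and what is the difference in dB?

A: GR = 12.5 − 12.5/5 = 10 dB.
B: GR = 3 − 3/2.5 = 1.8 dB.
Difference: 8.2 dB in favour of A.

A, by 8.2 dB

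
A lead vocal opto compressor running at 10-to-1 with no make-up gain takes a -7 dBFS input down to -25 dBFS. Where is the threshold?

Let T be the threshold. Output overshoot = (input overshoot)/R, so -25 − T = (-7 − T)/10.
10·(-25 − T) = -7 − T → 9·T = -250 − (-7) = -243.
T = -243/9 = -27 dBFS.

-27 dBFS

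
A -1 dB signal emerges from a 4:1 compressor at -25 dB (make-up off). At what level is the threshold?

Input is 32 dB above T (since output overshoot × R = input overshoot: (-25 − T)·4 = -1 − T gives T = -33 dB).
Check: -33 + (-1 − (-33))/4 = -33 + 8 = -25 dB. ✓

-33 dB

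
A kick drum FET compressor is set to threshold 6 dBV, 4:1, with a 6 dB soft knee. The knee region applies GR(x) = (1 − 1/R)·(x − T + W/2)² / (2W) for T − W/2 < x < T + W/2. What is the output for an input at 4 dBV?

3.9375 dBV

x − T + W/2 = 4 − 6 + 3 = 1.
GR = (1 − 1/4) × 1² / 12 = 0.75 × 1 / 12 = 0.0625 dB.
Output = 4 − 0.0625 = 3.9375 dBV.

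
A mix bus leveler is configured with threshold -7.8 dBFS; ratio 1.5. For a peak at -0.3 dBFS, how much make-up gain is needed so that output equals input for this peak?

The peak compresses to -7.8 + 7.5/1.5 = -2.8 dBFS.
To reach -0.3 dBFS requires -0.3 − (-2.8) = 2.5 dB of make-up.

2.5 dB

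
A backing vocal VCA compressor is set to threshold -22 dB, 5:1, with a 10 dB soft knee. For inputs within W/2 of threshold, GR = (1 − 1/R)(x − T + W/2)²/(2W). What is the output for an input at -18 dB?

-21.24 dB

x − T + W/2 = -18 − (-22) + 5 = 9.
GR = (1 − 1/5) × 9² / 20 = 0.8 × 81 / 20 = 3.24 dB.
Output = -18 − 3.24 = -21.24 dB.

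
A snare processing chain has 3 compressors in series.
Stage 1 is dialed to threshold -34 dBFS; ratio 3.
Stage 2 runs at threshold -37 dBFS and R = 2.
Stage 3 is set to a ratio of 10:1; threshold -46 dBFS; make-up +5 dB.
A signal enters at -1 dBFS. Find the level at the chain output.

-39.4 dBFS

Stage 1: -1 dBFS is 33 dB over -34 dBFS; at 3:1 that becomes 11 dB over, giving -23 dBFS.
Stage 2: 14 dB above -37 dBFS, reduced 2:1 to 7 dB above → -30 dBFS.
Stage 3: -30 dBFS is 16 dB over -46 dBFS; at 10:1 that becomes 1.6 dB over, giving -44.4 dBFS; +5 dB make-up → -39.4 dBFS.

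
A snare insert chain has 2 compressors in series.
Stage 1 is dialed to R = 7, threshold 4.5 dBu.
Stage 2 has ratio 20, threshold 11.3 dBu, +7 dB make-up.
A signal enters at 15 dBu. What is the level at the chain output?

13 dBu

Stage 1: overshoot 10.5 dB → 10.5/7 = 1.5 dB → 6 dBu.
Stage 2: 6 dBu is at or below the 11.3 dBu threshold — no compression; make-up brings it to 13 dBu.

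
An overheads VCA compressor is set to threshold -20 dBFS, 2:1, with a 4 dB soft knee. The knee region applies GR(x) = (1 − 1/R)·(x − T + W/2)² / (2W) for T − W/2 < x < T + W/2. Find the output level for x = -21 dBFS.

-21.0625 dBFS

x − T + W/2 = -21 − (-20) + 2 = 1.
GR = (1 − 1/2) × 1² / 8 = 0.5 × 1 / 8 = 0.0625 dB.
Output = -21 − 0.0625 = -21.0625 dBFS.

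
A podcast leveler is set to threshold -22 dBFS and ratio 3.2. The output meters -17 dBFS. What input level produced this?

-6 dBFS

The compressed level sits -17 − (-22) = 5 dB over threshold.
Undo the ratio: input overshoot = 5 × 3.2 = 16 dB, giving input = -6 dBFS.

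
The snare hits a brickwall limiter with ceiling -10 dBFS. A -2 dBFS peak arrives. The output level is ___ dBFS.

The limiter clamps the peak to its -10 dBFS ceiling.

-10 dBFS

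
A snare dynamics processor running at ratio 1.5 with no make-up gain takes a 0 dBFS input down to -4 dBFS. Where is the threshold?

Let T be the threshold. Output overshoot = (input overshoot)/R, so -4 − T = (0 − T)/1.5.
1.5·(-4 − T) = 0 − T → 0.5·T = -6 − 0 = -6.
T = -6/0.5 = -12 dBFS.

-12 dBFS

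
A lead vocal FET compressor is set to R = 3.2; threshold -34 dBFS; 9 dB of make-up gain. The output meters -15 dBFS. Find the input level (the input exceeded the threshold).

Stripping the +9 dB make-up gives -24 dBFS at the gain stage.
That's 10 dB above the -34 dBFS threshold.
Input overshoot = R × output overshoot = 32 dB → input = -34 + 32 = -2 dBFS.

-2 dBFS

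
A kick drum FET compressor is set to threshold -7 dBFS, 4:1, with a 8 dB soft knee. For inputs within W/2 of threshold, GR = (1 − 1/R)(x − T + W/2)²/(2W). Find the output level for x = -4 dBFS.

x − T + W/2 = -4 − (-7) + 4 = 7.
GR = (1 − 1/4) × 7² / 16 = 0.75 × 49 / 16 = 2.296875 dB.
Output = -4 − 2.296875 = -6.296875 dBFS.

-6.296875 dBFS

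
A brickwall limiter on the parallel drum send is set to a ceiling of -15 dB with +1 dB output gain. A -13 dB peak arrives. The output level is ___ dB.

The limiter clamps the peak to its -15 dB ceiling.
Output gain then adds 1 dB: -15 + 1 = -14 dB.

-14 dB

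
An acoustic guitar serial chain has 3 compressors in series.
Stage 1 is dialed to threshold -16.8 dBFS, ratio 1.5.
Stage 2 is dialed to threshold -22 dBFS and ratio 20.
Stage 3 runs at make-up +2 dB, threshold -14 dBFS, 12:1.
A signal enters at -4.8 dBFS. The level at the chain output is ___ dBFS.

-19.34 dBFS

Stage 1: overshoot 12 dB → 12/1.5 = 8 dB → -8.8 dBFS.
Stage 2: 13.2 dB above -22 dBFS, reduced 20:1 to 0.66 dB above → -21.34 dBFS.
Stage 3: below threshold (-21.34 ≤ -14); passes unchanged; make-up brings it to -19.34 dBFS.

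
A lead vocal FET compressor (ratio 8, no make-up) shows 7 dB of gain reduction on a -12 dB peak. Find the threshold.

-20 dB

Input is 8 dB above T (since output overshoot × R = input overshoot: (-19 − T)·8 = -12 − T gives T = -20 dB).
Check: -20 + (-12 − (-20))/8 = -20 + 1 = -19 dB. ✓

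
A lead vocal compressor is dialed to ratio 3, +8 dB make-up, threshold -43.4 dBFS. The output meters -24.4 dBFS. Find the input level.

Stripping the +8 dB make-up gives -32.4 dBFS at the gain stage.
That's 11 dB above the -43.4 dBFS threshold.
Undo the ratio: input overshoot = 11 × 3 = 33 dB, giving input = -10.4 dBFS.

-10.4 dBFS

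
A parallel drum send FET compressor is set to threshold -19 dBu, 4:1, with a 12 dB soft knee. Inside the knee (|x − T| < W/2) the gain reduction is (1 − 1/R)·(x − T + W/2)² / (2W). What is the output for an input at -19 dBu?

-20.125 dBu

x − T + W/2 = -19 − (-19) + 6 = 6.
GR = (1 − 1/4) × 6² / 24 = 0.75 × 36 / 24 = 1.125 dB.
Output = -19 − 1.125 = -20.125 dBu.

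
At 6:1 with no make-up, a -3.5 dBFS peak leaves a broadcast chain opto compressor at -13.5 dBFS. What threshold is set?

-15.5 dBFS

Gain reduction = -3.5 − (-13.5) = 10 dB; output overshoot = GR / (R − 1) = 10 / 5 = 2 dB.
Threshold = output − output overshoot = -13.5 − 2 = -15.5 dBFS.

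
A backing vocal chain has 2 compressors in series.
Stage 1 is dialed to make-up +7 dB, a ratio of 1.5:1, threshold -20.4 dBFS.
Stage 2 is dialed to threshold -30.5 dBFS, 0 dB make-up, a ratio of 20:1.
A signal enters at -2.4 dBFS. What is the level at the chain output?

-29.045 dBFS

Stage 1: 18 dB above -20.4 dBFS, reduced 1.5:1 to 12 dB above → -8.4 dBFS; +7 dB make-up → -1.4 dBFS.
Stage 2: -1.4 dBFS is 29.1 dB over -30.5 dBFS; at 20:1 that becomes 1.455 dB over, giving -29.045 dBFS.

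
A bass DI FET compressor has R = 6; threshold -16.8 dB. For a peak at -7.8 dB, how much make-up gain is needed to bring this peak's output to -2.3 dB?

Overshoot 9 dB → 9/6 = 1.5 dB after compression, so the compressed level is -16.8 + 1.5 = -15.3 dB.
Make-up = target − compressed = -2.3 − (-15.3) = 13 dB.

13 dB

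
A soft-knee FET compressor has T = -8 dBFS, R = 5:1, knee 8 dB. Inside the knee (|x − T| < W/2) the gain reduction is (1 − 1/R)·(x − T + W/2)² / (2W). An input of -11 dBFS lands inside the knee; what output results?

-11.05 dBFS

x − T + W/2 = -11 − (-8) + 4 = 1.
GR = (1 − 1/5) × 1² / 16 = 0.8 × 1 / 16 = 0.05 dB.
Output = -11 − 0.05 = -11.05 dBFS.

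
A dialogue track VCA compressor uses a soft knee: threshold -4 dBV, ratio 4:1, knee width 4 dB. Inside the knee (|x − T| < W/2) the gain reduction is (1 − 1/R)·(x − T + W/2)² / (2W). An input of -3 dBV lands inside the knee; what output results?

x − T + W/2 = -3 − (-4) + 2 = 3.
GR = (1 − 1/4) × 3² / 8 = 0.75 × 9 / 8 = 0.84375 dB.
Output = -3 − 0.84375 = -3.84375 dBV.

-3.84375 dBV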